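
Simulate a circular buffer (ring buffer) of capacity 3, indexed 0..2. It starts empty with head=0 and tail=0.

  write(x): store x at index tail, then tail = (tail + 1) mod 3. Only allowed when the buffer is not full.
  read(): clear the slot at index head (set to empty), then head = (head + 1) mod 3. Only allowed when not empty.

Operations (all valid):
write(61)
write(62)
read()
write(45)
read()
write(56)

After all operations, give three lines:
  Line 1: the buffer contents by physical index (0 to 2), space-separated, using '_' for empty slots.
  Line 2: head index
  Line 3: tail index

write(61): buf=[61 _ _], head=0, tail=1, size=1
write(62): buf=[61 62 _], head=0, tail=2, size=2
read(): buf=[_ 62 _], head=1, tail=2, size=1
write(45): buf=[_ 62 45], head=1, tail=0, size=2
read(): buf=[_ _ 45], head=2, tail=0, size=1
write(56): buf=[56 _ 45], head=2, tail=1, size=2

Answer: 56 _ 45
2
1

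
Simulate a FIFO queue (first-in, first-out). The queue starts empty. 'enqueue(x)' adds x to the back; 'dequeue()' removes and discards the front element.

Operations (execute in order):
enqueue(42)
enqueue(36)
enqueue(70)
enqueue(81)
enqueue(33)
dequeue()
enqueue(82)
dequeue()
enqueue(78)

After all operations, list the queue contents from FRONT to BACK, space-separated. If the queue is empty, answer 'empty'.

Answer: 70 81 33 82 78

Derivation:
enqueue(42): [42]
enqueue(36): [42, 36]
enqueue(70): [42, 36, 70]
enqueue(81): [42, 36, 70, 81]
enqueue(33): [42, 36, 70, 81, 33]
dequeue(): [36, 70, 81, 33]
enqueue(82): [36, 70, 81, 33, 82]
dequeue(): [70, 81, 33, 82]
enqueue(78): [70, 81, 33, 82, 78]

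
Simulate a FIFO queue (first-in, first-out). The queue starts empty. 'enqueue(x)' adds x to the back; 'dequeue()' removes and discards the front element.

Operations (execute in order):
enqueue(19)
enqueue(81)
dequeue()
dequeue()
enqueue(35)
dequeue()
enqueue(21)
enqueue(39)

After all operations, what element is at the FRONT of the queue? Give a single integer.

enqueue(19): queue = [19]
enqueue(81): queue = [19, 81]
dequeue(): queue = [81]
dequeue(): queue = []
enqueue(35): queue = [35]
dequeue(): queue = []
enqueue(21): queue = [21]
enqueue(39): queue = [21, 39]

Answer: 21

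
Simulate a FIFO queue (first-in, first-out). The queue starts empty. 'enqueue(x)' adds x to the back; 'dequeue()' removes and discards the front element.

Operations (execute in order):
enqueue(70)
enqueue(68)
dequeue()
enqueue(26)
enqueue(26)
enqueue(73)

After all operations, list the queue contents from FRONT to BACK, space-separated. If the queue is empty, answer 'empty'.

enqueue(70): [70]
enqueue(68): [70, 68]
dequeue(): [68]
enqueue(26): [68, 26]
enqueue(26): [68, 26, 26]
enqueue(73): [68, 26, 26, 73]

Answer: 68 26 26 73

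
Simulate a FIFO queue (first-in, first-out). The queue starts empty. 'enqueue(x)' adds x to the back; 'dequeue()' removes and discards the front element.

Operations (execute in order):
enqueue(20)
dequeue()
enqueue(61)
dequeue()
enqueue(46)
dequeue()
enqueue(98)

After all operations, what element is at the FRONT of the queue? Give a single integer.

Answer: 98

Derivation:
enqueue(20): queue = [20]
dequeue(): queue = []
enqueue(61): queue = [61]
dequeue(): queue = []
enqueue(46): queue = [46]
dequeue(): queue = []
enqueue(98): queue = [98]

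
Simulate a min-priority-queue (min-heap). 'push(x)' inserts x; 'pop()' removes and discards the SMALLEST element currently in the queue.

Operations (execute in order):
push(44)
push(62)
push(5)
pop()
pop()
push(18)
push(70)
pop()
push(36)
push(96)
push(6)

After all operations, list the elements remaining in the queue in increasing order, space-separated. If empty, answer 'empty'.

Answer: 6 36 62 70 96

Derivation:
push(44): heap contents = [44]
push(62): heap contents = [44, 62]
push(5): heap contents = [5, 44, 62]
pop() → 5: heap contents = [44, 62]
pop() → 44: heap contents = [62]
push(18): heap contents = [18, 62]
push(70): heap contents = [18, 62, 70]
pop() → 18: heap contents = [62, 70]
push(36): heap contents = [36, 62, 70]
push(96): heap contents = [36, 62, 70, 96]
push(6): heap contents = [6, 36, 62, 70, 96]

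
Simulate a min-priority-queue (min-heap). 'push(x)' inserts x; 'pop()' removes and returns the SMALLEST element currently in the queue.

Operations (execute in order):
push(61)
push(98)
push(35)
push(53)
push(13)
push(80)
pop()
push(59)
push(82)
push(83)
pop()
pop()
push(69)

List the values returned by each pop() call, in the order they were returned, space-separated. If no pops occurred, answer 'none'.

Answer: 13 35 53

Derivation:
push(61): heap contents = [61]
push(98): heap contents = [61, 98]
push(35): heap contents = [35, 61, 98]
push(53): heap contents = [35, 53, 61, 98]
push(13): heap contents = [13, 35, 53, 61, 98]
push(80): heap contents = [13, 35, 53, 61, 80, 98]
pop() → 13: heap contents = [35, 53, 61, 80, 98]
push(59): heap contents = [35, 53, 59, 61, 80, 98]
push(82): heap contents = [35, 53, 59, 61, 80, 82, 98]
push(83): heap contents = [35, 53, 59, 61, 80, 82, 83, 98]
pop() → 35: heap contents = [53, 59, 61, 80, 82, 83, 98]
pop() → 53: heap contents = [59, 61, 80, 82, 83, 98]
push(69): heap contents = [59, 61, 69, 80, 82, 83, 98]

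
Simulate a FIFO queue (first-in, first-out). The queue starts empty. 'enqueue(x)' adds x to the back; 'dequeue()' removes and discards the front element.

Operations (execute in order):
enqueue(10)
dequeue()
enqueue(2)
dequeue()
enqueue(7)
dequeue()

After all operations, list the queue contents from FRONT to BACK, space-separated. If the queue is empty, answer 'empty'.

Answer: empty

Derivation:
enqueue(10): [10]
dequeue(): []
enqueue(2): [2]
dequeue(): []
enqueue(7): [7]
dequeue(): []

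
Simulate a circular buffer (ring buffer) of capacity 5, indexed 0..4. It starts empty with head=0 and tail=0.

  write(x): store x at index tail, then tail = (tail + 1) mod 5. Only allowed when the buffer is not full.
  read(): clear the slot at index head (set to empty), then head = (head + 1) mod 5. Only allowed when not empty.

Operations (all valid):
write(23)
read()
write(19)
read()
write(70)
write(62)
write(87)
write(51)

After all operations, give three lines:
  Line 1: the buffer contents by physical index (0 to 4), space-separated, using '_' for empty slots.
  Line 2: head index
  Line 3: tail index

write(23): buf=[23 _ _ _ _], head=0, tail=1, size=1
read(): buf=[_ _ _ _ _], head=1, tail=1, size=0
write(19): buf=[_ 19 _ _ _], head=1, tail=2, size=1
read(): buf=[_ _ _ _ _], head=2, tail=2, size=0
write(70): buf=[_ _ 70 _ _], head=2, tail=3, size=1
write(62): buf=[_ _ 70 62 _], head=2, tail=4, size=2
write(87): buf=[_ _ 70 62 87], head=2, tail=0, size=3
write(51): buf=[51 _ 70 62 87], head=2, tail=1, size=4

Answer: 51 _ 70 62 87
2
1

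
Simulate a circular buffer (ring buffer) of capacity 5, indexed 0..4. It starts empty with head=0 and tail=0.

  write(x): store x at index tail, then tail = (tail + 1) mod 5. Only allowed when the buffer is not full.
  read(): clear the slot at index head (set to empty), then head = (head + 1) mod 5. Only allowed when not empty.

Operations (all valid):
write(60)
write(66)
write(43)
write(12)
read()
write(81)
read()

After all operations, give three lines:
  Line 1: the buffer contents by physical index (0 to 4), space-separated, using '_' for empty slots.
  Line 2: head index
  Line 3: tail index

Answer: _ _ 43 12 81
2
0

Derivation:
write(60): buf=[60 _ _ _ _], head=0, tail=1, size=1
write(66): buf=[60 66 _ _ _], head=0, tail=2, size=2
write(43): buf=[60 66 43 _ _], head=0, tail=3, size=3
write(12): buf=[60 66 43 12 _], head=0, tail=4, size=4
read(): buf=[_ 66 43 12 _], head=1, tail=4, size=3
write(81): buf=[_ 66 43 12 81], head=1, tail=0, size=4
read(): buf=[_ _ 43 12 81], head=2, tail=0, size=3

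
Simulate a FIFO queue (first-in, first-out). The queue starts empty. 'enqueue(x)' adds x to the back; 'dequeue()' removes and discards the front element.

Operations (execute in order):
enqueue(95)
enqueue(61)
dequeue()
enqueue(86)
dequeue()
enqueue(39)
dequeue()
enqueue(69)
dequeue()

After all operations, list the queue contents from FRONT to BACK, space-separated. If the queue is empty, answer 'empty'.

enqueue(95): [95]
enqueue(61): [95, 61]
dequeue(): [61]
enqueue(86): [61, 86]
dequeue(): [86]
enqueue(39): [86, 39]
dequeue(): [39]
enqueue(69): [39, 69]
dequeue(): [69]

Answer: 69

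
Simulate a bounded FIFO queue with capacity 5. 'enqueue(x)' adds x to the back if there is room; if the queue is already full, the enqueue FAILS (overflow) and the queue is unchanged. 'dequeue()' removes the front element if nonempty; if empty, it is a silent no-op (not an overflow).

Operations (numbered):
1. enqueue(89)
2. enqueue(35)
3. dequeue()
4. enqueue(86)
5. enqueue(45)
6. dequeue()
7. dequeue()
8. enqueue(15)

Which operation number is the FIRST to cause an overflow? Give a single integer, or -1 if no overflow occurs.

1. enqueue(89): size=1
2. enqueue(35): size=2
3. dequeue(): size=1
4. enqueue(86): size=2
5. enqueue(45): size=3
6. dequeue(): size=2
7. dequeue(): size=1
8. enqueue(15): size=2

Answer: -1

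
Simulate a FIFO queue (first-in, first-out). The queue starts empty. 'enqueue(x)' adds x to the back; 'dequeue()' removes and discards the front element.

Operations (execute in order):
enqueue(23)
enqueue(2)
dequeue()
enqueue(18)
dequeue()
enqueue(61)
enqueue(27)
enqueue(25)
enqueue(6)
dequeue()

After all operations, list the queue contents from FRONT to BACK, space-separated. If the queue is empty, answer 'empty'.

Answer: 61 27 25 6

Derivation:
enqueue(23): [23]
enqueue(2): [23, 2]
dequeue(): [2]
enqueue(18): [2, 18]
dequeue(): [18]
enqueue(61): [18, 61]
enqueue(27): [18, 61, 27]
enqueue(25): [18, 61, 27, 25]
enqueue(6): [18, 61, 27, 25, 6]
dequeue(): [61, 27, 25, 6]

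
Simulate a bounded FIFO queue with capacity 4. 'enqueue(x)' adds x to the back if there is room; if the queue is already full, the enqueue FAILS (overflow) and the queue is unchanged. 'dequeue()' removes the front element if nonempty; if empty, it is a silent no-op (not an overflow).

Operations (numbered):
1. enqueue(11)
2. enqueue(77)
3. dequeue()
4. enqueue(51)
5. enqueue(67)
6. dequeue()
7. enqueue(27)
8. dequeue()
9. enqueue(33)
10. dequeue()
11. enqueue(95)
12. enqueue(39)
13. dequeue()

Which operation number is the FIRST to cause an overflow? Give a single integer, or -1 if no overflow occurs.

Answer: -1

Derivation:
1. enqueue(11): size=1
2. enqueue(77): size=2
3. dequeue(): size=1
4. enqueue(51): size=2
5. enqueue(67): size=3
6. dequeue(): size=2
7. enqueue(27): size=3
8. dequeue(): size=2
9. enqueue(33): size=3
10. dequeue(): size=2
11. enqueue(95): size=3
12. enqueue(39): size=4
13. dequeue(): size=3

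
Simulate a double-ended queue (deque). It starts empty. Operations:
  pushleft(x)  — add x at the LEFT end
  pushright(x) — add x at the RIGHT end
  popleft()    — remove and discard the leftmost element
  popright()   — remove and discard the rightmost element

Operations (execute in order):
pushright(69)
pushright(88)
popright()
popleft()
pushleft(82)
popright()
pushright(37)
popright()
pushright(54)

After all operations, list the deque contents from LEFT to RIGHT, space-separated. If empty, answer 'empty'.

Answer: 54

Derivation:
pushright(69): [69]
pushright(88): [69, 88]
popright(): [69]
popleft(): []
pushleft(82): [82]
popright(): []
pushright(37): [37]
popright(): []
pushright(54): [54]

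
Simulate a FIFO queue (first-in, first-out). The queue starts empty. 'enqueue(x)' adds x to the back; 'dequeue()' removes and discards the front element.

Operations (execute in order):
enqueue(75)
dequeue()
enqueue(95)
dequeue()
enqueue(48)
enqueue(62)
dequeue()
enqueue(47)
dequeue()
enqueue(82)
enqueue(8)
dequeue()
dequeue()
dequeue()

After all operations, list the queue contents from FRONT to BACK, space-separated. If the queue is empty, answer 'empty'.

Answer: empty

Derivation:
enqueue(75): [75]
dequeue(): []
enqueue(95): [95]
dequeue(): []
enqueue(48): [48]
enqueue(62): [48, 62]
dequeue(): [62]
enqueue(47): [62, 47]
dequeue(): [47]
enqueue(82): [47, 82]
enqueue(8): [47, 82, 8]
dequeue(): [82, 8]
dequeue(): [8]
dequeue(): []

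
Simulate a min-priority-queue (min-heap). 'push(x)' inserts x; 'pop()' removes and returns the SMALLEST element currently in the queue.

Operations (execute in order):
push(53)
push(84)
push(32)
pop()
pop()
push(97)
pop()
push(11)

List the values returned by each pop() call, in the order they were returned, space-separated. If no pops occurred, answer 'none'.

Answer: 32 53 84

Derivation:
push(53): heap contents = [53]
push(84): heap contents = [53, 84]
push(32): heap contents = [32, 53, 84]
pop() → 32: heap contents = [53, 84]
pop() → 53: heap contents = [84]
push(97): heap contents = [84, 97]
pop() → 84: heap contents = [97]
push(11): heap contents = [11, 97]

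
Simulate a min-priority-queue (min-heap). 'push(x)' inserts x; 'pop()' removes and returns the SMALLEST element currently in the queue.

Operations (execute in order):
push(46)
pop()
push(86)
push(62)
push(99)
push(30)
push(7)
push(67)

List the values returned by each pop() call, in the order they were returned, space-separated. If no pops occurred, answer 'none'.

Answer: 46

Derivation:
push(46): heap contents = [46]
pop() → 46: heap contents = []
push(86): heap contents = [86]
push(62): heap contents = [62, 86]
push(99): heap contents = [62, 86, 99]
push(30): heap contents = [30, 62, 86, 99]
push(7): heap contents = [7, 30, 62, 86, 99]
push(67): heap contents = [7, 30, 62, 67, 86, 99]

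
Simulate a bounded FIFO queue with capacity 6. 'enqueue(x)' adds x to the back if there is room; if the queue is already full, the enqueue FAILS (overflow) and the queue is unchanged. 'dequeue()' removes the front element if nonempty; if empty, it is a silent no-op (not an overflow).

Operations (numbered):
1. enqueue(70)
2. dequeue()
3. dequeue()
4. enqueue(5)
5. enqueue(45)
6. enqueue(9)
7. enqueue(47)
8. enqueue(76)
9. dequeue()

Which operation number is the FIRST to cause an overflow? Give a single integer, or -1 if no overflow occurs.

Answer: -1

Derivation:
1. enqueue(70): size=1
2. dequeue(): size=0
3. dequeue(): empty, no-op, size=0
4. enqueue(5): size=1
5. enqueue(45): size=2
6. enqueue(9): size=3
7. enqueue(47): size=4
8. enqueue(76): size=5
9. dequeue(): size=4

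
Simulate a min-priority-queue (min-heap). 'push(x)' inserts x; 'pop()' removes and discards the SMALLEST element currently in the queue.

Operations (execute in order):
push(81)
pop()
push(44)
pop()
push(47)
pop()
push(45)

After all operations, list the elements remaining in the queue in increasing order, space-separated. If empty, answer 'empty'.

push(81): heap contents = [81]
pop() → 81: heap contents = []
push(44): heap contents = [44]
pop() → 44: heap contents = []
push(47): heap contents = [47]
pop() → 47: heap contents = []
push(45): heap contents = [45]

Answer: 45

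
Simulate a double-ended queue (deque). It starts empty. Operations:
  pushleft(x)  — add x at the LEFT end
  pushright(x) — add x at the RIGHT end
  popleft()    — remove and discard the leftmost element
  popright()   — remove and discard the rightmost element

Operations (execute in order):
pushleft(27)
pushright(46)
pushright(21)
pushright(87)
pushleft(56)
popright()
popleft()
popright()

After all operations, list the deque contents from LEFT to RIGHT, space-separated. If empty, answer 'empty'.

pushleft(27): [27]
pushright(46): [27, 46]
pushright(21): [27, 46, 21]
pushright(87): [27, 46, 21, 87]
pushleft(56): [56, 27, 46, 21, 87]
popright(): [56, 27, 46, 21]
popleft(): [27, 46, 21]
popright(): [27, 46]

Answer: 27 46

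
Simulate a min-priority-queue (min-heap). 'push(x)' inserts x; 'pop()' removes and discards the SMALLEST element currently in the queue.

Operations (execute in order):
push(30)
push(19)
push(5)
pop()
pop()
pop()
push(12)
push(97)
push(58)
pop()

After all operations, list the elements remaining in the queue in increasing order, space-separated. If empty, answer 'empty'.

Answer: 58 97

Derivation:
push(30): heap contents = [30]
push(19): heap contents = [19, 30]
push(5): heap contents = [5, 19, 30]
pop() → 5: heap contents = [19, 30]
pop() → 19: heap contents = [30]
pop() → 30: heap contents = []
push(12): heap contents = [12]
push(97): heap contents = [12, 97]
push(58): heap contents = [12, 58, 97]
pop() → 12: heap contents = [58, 97]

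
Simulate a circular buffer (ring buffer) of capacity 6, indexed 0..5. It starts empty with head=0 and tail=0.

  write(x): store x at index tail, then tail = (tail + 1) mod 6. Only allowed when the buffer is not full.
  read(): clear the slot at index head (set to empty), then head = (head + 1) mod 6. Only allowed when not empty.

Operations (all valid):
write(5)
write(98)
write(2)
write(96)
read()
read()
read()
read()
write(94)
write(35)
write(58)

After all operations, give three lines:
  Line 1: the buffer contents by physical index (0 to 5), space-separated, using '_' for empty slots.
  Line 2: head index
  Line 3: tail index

Answer: 58 _ _ _ 94 35
4
1

Derivation:
write(5): buf=[5 _ _ _ _ _], head=0, tail=1, size=1
write(98): buf=[5 98 _ _ _ _], head=0, tail=2, size=2
write(2): buf=[5 98 2 _ _ _], head=0, tail=3, size=3
write(96): buf=[5 98 2 96 _ _], head=0, tail=4, size=4
read(): buf=[_ 98 2 96 _ _], head=1, tail=4, size=3
read(): buf=[_ _ 2 96 _ _], head=2, tail=4, size=2
read(): buf=[_ _ _ 96 _ _], head=3, tail=4, size=1
read(): buf=[_ _ _ _ _ _], head=4, tail=4, size=0
write(94): buf=[_ _ _ _ 94 _], head=4, tail=5, size=1
write(35): buf=[_ _ _ _ 94 35], head=4, tail=0, size=2
write(58): buf=[58 _ _ _ 94 35], head=4, tail=1, size=3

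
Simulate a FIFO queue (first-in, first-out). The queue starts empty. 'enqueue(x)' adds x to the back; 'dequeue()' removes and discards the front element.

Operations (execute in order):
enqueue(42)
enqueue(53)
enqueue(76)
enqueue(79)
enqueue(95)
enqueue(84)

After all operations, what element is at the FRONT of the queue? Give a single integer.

enqueue(42): queue = [42]
enqueue(53): queue = [42, 53]
enqueue(76): queue = [42, 53, 76]
enqueue(79): queue = [42, 53, 76, 79]
enqueue(95): queue = [42, 53, 76, 79, 95]
enqueue(84): queue = [42, 53, 76, 79, 95, 84]

Answer: 42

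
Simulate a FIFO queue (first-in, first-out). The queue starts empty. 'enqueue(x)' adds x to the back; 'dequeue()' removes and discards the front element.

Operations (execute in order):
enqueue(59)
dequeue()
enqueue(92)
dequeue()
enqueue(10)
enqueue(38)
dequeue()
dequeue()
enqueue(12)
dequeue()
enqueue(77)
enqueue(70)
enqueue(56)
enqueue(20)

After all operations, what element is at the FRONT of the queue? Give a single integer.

enqueue(59): queue = [59]
dequeue(): queue = []
enqueue(92): queue = [92]
dequeue(): queue = []
enqueue(10): queue = [10]
enqueue(38): queue = [10, 38]
dequeue(): queue = [38]
dequeue(): queue = []
enqueue(12): queue = [12]
dequeue(): queue = []
enqueue(77): queue = [77]
enqueue(70): queue = [77, 70]
enqueue(56): queue = [77, 70, 56]
enqueue(20): queue = [77, 70, 56, 20]

Answer: 77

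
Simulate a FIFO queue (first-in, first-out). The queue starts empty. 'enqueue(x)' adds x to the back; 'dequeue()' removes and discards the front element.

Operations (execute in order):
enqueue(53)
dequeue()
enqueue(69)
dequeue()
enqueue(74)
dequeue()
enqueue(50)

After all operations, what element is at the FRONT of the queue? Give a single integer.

Answer: 50

Derivation:
enqueue(53): queue = [53]
dequeue(): queue = []
enqueue(69): queue = [69]
dequeue(): queue = []
enqueue(74): queue = [74]
dequeue(): queue = []
enqueue(50): queue = [50]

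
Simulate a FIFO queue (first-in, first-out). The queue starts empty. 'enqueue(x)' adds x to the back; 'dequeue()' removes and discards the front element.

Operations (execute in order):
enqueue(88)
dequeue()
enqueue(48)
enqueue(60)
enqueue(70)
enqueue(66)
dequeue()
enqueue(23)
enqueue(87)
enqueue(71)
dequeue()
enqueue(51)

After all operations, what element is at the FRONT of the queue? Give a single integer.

Answer: 70

Derivation:
enqueue(88): queue = [88]
dequeue(): queue = []
enqueue(48): queue = [48]
enqueue(60): queue = [48, 60]
enqueue(70): queue = [48, 60, 70]
enqueue(66): queue = [48, 60, 70, 66]
dequeue(): queue = [60, 70, 66]
enqueue(23): queue = [60, 70, 66, 23]
enqueue(87): queue = [60, 70, 66, 23, 87]
enqueue(71): queue = [60, 70, 66, 23, 87, 71]
dequeue(): queue = [70, 66, 23, 87, 71]
enqueue(51): queue = [70, 66, 23, 87, 71, 51]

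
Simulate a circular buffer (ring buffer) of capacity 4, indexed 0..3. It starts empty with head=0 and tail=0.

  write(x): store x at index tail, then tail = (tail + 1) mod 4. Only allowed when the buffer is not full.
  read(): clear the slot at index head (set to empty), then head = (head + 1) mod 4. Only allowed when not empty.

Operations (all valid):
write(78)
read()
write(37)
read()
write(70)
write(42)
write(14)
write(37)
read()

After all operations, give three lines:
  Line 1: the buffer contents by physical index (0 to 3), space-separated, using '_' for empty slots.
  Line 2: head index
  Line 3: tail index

write(78): buf=[78 _ _ _], head=0, tail=1, size=1
read(): buf=[_ _ _ _], head=1, tail=1, size=0
write(37): buf=[_ 37 _ _], head=1, tail=2, size=1
read(): buf=[_ _ _ _], head=2, tail=2, size=0
write(70): buf=[_ _ 70 _], head=2, tail=3, size=1
write(42): buf=[_ _ 70 42], head=2, tail=0, size=2
write(14): buf=[14 _ 70 42], head=2, tail=1, size=3
write(37): buf=[14 37 70 42], head=2, tail=2, size=4
read(): buf=[14 37 _ 42], head=3, tail=2, size=3

Answer: 14 37 _ 42
3
2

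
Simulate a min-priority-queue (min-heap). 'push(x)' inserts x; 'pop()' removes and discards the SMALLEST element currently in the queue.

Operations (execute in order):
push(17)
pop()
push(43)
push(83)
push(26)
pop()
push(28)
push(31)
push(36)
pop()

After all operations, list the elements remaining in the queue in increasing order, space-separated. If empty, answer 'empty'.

Answer: 31 36 43 83

Derivation:
push(17): heap contents = [17]
pop() → 17: heap contents = []
push(43): heap contents = [43]
push(83): heap contents = [43, 83]
push(26): heap contents = [26, 43, 83]
pop() → 26: heap contents = [43, 83]
push(28): heap contents = [28, 43, 83]
push(31): heap contents = [28, 31, 43, 83]
push(36): heap contents = [28, 31, 36, 43, 83]
pop() → 28: heap contents = [31, 36, 43, 83]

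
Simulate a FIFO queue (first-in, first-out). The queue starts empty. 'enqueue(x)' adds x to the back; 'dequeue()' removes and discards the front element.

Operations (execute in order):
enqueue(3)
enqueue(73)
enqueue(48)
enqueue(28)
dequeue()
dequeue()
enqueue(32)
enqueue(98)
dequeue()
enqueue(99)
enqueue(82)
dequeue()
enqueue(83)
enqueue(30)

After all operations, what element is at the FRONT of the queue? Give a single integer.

Answer: 32

Derivation:
enqueue(3): queue = [3]
enqueue(73): queue = [3, 73]
enqueue(48): queue = [3, 73, 48]
enqueue(28): queue = [3, 73, 48, 28]
dequeue(): queue = [73, 48, 28]
dequeue(): queue = [48, 28]
enqueue(32): queue = [48, 28, 32]
enqueue(98): queue = [48, 28, 32, 98]
dequeue(): queue = [28, 32, 98]
enqueue(99): queue = [28, 32, 98, 99]
enqueue(82): queue = [28, 32, 98, 99, 82]
dequeue(): queue = [32, 98, 99, 82]
enqueue(83): queue = [32, 98, 99, 82, 83]
enqueue(30): queue = [32, 98, 99, 82, 83, 30]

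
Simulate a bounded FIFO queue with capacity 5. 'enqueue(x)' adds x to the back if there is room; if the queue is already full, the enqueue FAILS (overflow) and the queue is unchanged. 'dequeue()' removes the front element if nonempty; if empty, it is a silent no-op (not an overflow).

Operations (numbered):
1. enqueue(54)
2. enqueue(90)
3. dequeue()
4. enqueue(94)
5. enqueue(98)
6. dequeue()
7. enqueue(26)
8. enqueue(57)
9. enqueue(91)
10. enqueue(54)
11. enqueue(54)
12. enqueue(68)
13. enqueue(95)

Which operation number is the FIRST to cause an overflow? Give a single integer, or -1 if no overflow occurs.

1. enqueue(54): size=1
2. enqueue(90): size=2
3. dequeue(): size=1
4. enqueue(94): size=2
5. enqueue(98): size=3
6. dequeue(): size=2
7. enqueue(26): size=3
8. enqueue(57): size=4
9. enqueue(91): size=5
10. enqueue(54): size=5=cap → OVERFLOW (fail)
11. enqueue(54): size=5=cap → OVERFLOW (fail)
12. enqueue(68): size=5=cap → OVERFLOW (fail)
13. enqueue(95): size=5=cap → OVERFLOW (fail)

Answer: 10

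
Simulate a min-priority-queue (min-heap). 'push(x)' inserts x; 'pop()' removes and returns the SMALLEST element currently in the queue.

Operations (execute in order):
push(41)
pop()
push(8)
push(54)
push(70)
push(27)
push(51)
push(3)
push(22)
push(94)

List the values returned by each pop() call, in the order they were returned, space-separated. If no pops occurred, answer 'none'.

Answer: 41

Derivation:
push(41): heap contents = [41]
pop() → 41: heap contents = []
push(8): heap contents = [8]
push(54): heap contents = [8, 54]
push(70): heap contents = [8, 54, 70]
push(27): heap contents = [8, 27, 54, 70]
push(51): heap contents = [8, 27, 51, 54, 70]
push(3): heap contents = [3, 8, 27, 51, 54, 70]
push(22): heap contents = [3, 8, 22, 27, 51, 54, 70]
push(94): heap contents = [3, 8, 22, 27, 51, 54, 70, 94]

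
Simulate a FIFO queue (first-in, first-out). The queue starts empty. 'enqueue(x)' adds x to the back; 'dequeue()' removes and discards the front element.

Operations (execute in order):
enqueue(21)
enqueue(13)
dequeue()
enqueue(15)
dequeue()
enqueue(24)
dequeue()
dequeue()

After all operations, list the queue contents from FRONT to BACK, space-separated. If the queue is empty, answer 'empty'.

Answer: empty

Derivation:
enqueue(21): [21]
enqueue(13): [21, 13]
dequeue(): [13]
enqueue(15): [13, 15]
dequeue(): [15]
enqueue(24): [15, 24]
dequeue(): [24]
dequeue(): []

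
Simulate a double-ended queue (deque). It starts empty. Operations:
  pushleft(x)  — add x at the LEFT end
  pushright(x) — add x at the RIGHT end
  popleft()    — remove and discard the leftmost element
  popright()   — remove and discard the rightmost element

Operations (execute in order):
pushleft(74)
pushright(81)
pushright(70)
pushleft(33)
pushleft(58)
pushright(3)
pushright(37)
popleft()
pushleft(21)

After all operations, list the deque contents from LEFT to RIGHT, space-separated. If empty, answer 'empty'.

pushleft(74): [74]
pushright(81): [74, 81]
pushright(70): [74, 81, 70]
pushleft(33): [33, 74, 81, 70]
pushleft(58): [58, 33, 74, 81, 70]
pushright(3): [58, 33, 74, 81, 70, 3]
pushright(37): [58, 33, 74, 81, 70, 3, 37]
popleft(): [33, 74, 81, 70, 3, 37]
pushleft(21): [21, 33, 74, 81, 70, 3, 37]

Answer: 21 33 74 81 70 3 37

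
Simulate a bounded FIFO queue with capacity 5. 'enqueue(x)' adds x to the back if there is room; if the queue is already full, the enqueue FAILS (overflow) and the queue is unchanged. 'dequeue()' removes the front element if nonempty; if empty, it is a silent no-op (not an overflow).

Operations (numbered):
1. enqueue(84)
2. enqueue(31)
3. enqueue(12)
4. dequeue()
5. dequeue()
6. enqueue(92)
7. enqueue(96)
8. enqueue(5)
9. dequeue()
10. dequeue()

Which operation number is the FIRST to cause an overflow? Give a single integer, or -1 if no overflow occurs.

1. enqueue(84): size=1
2. enqueue(31): size=2
3. enqueue(12): size=3
4. dequeue(): size=2
5. dequeue(): size=1
6. enqueue(92): size=2
7. enqueue(96): size=3
8. enqueue(5): size=4
9. dequeue(): size=3
10. dequeue(): size=2

Answer: -1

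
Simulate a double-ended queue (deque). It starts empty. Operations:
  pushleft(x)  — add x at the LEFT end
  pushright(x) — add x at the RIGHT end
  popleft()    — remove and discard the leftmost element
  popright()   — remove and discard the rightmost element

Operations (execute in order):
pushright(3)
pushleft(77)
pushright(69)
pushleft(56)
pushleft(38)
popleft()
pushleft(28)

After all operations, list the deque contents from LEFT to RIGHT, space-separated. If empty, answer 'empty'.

pushright(3): [3]
pushleft(77): [77, 3]
pushright(69): [77, 3, 69]
pushleft(56): [56, 77, 3, 69]
pushleft(38): [38, 56, 77, 3, 69]
popleft(): [56, 77, 3, 69]
pushleft(28): [28, 56, 77, 3, 69]

Answer: 28 56 77 3 69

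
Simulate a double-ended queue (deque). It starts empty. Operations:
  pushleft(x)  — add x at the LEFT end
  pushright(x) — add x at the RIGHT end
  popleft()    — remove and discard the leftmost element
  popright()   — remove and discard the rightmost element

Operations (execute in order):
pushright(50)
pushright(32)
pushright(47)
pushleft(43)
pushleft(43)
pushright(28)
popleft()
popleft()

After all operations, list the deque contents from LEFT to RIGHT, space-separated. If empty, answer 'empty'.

pushright(50): [50]
pushright(32): [50, 32]
pushright(47): [50, 32, 47]
pushleft(43): [43, 50, 32, 47]
pushleft(43): [43, 43, 50, 32, 47]
pushright(28): [43, 43, 50, 32, 47, 28]
popleft(): [43, 50, 32, 47, 28]
popleft(): [50, 32, 47, 28]

Answer: 50 32 47 28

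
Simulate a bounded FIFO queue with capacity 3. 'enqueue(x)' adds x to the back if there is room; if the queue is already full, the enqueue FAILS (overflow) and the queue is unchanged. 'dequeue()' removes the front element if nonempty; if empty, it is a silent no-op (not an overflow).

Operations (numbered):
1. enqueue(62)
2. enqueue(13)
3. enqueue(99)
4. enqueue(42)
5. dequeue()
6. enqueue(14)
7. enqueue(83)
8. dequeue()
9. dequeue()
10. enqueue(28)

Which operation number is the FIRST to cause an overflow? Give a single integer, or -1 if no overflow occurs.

Answer: 4

Derivation:
1. enqueue(62): size=1
2. enqueue(13): size=2
3. enqueue(99): size=3
4. enqueue(42): size=3=cap → OVERFLOW (fail)
5. dequeue(): size=2
6. enqueue(14): size=3
7. enqueue(83): size=3=cap → OVERFLOW (fail)
8. dequeue(): size=2
9. dequeue(): size=1
10. enqueue(28): size=2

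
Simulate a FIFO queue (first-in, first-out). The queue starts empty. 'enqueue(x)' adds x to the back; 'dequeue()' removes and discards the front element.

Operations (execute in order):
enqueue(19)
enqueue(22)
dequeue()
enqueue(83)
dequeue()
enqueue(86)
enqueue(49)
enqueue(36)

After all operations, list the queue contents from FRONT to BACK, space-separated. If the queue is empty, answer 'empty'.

Answer: 83 86 49 36

Derivation:
enqueue(19): [19]
enqueue(22): [19, 22]
dequeue(): [22]
enqueue(83): [22, 83]
dequeue(): [83]
enqueue(86): [83, 86]
enqueue(49): [83, 86, 49]
enqueue(36): [83, 86, 49, 36]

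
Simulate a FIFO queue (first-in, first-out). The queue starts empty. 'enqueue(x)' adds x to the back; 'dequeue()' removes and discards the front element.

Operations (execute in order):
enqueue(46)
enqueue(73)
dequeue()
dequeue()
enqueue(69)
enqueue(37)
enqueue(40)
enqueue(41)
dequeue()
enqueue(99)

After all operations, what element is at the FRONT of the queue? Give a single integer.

Answer: 37

Derivation:
enqueue(46): queue = [46]
enqueue(73): queue = [46, 73]
dequeue(): queue = [73]
dequeue(): queue = []
enqueue(69): queue = [69]
enqueue(37): queue = [69, 37]
enqueue(40): queue = [69, 37, 40]
enqueue(41): queue = [69, 37, 40, 41]
dequeue(): queue = [37, 40, 41]
enqueue(99): queue = [37, 40, 41, 99]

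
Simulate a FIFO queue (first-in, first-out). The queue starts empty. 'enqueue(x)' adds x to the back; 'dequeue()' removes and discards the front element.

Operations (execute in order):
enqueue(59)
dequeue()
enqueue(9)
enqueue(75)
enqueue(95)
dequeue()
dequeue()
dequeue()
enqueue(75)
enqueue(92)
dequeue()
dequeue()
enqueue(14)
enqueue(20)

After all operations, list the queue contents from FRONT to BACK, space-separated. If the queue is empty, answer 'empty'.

enqueue(59): [59]
dequeue(): []
enqueue(9): [9]
enqueue(75): [9, 75]
enqueue(95): [9, 75, 95]
dequeue(): [75, 95]
dequeue(): [95]
dequeue(): []
enqueue(75): [75]
enqueue(92): [75, 92]
dequeue(): [92]
dequeue(): []
enqueue(14): [14]
enqueue(20): [14, 20]

Answer: 14 20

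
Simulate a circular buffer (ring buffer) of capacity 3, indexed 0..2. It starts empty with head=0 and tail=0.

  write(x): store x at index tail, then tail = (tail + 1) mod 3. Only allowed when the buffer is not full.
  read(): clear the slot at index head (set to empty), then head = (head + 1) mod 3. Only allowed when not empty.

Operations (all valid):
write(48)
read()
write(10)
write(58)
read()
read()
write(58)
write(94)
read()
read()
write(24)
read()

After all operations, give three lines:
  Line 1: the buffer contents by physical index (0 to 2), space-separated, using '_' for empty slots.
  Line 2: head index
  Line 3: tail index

write(48): buf=[48 _ _], head=0, tail=1, size=1
read(): buf=[_ _ _], head=1, tail=1, size=0
write(10): buf=[_ 10 _], head=1, tail=2, size=1
write(58): buf=[_ 10 58], head=1, tail=0, size=2
read(): buf=[_ _ 58], head=2, tail=0, size=1
read(): buf=[_ _ _], head=0, tail=0, size=0
write(58): buf=[58 _ _], head=0, tail=1, size=1
write(94): buf=[58 94 _], head=0, tail=2, size=2
read(): buf=[_ 94 _], head=1, tail=2, size=1
read(): buf=[_ _ _], head=2, tail=2, size=0
write(24): buf=[_ _ 24], head=2, tail=0, size=1
read(): buf=[_ _ _], head=0, tail=0, size=0

Answer: _ _ _
0
0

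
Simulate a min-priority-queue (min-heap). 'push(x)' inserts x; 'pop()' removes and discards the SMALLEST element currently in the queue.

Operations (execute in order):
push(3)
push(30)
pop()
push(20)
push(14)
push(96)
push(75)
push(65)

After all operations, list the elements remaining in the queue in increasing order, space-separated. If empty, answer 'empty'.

push(3): heap contents = [3]
push(30): heap contents = [3, 30]
pop() → 3: heap contents = [30]
push(20): heap contents = [20, 30]
push(14): heap contents = [14, 20, 30]
push(96): heap contents = [14, 20, 30, 96]
push(75): heap contents = [14, 20, 30, 75, 96]
push(65): heap contents = [14, 20, 30, 65, 75, 96]

Answer: 14 20 30 65 75 96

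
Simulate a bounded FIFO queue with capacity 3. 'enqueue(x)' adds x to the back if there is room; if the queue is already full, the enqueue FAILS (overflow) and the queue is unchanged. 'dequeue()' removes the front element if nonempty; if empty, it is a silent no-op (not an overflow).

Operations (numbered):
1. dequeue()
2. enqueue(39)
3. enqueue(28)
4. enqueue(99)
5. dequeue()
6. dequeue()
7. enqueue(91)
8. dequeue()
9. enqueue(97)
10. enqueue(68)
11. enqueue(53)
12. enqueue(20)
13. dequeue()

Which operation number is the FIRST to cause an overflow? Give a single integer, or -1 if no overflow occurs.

1. dequeue(): empty, no-op, size=0
2. enqueue(39): size=1
3. enqueue(28): size=2
4. enqueue(99): size=3
5. dequeue(): size=2
6. dequeue(): size=1
7. enqueue(91): size=2
8. dequeue(): size=1
9. enqueue(97): size=2
10. enqueue(68): size=3
11. enqueue(53): size=3=cap → OVERFLOW (fail)
12. enqueue(20): size=3=cap → OVERFLOW (fail)
13. dequeue(): size=2

Answer: 11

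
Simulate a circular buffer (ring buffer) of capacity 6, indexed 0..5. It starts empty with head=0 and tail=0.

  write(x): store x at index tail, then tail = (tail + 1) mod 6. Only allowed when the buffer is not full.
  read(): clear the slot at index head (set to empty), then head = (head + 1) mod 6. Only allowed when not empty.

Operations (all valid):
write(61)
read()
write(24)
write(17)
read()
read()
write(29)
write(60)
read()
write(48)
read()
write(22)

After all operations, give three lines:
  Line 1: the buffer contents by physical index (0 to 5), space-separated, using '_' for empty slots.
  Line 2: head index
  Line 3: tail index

write(61): buf=[61 _ _ _ _ _], head=0, tail=1, size=1
read(): buf=[_ _ _ _ _ _], head=1, tail=1, size=0
write(24): buf=[_ 24 _ _ _ _], head=1, tail=2, size=1
write(17): buf=[_ 24 17 _ _ _], head=1, tail=3, size=2
read(): buf=[_ _ 17 _ _ _], head=2, tail=3, size=1
read(): buf=[_ _ _ _ _ _], head=3, tail=3, size=0
write(29): buf=[_ _ _ 29 _ _], head=3, tail=4, size=1
write(60): buf=[_ _ _ 29 60 _], head=3, tail=5, size=2
read(): buf=[_ _ _ _ 60 _], head=4, tail=5, size=1
write(48): buf=[_ _ _ _ 60 48], head=4, tail=0, size=2
read(): buf=[_ _ _ _ _ 48], head=5, tail=0, size=1
write(22): buf=[22 _ _ _ _ 48], head=5, tail=1, size=2

Answer: 22 _ _ _ _ 48
5
1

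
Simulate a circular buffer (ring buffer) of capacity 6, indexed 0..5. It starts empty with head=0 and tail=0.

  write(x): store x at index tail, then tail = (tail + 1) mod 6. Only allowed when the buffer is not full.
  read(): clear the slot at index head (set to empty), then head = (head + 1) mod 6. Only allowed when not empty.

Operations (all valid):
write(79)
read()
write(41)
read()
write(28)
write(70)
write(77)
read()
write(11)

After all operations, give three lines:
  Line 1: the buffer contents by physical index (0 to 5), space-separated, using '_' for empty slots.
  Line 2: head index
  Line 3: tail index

Answer: _ _ _ 70 77 11
3
0

Derivation:
write(79): buf=[79 _ _ _ _ _], head=0, tail=1, size=1
read(): buf=[_ _ _ _ _ _], head=1, tail=1, size=0
write(41): buf=[_ 41 _ _ _ _], head=1, tail=2, size=1
read(): buf=[_ _ _ _ _ _], head=2, tail=2, size=0
write(28): buf=[_ _ 28 _ _ _], head=2, tail=3, size=1
write(70): buf=[_ _ 28 70 _ _], head=2, tail=4, size=2
write(77): buf=[_ _ 28 70 77 _], head=2, tail=5, size=3
read(): buf=[_ _ _ 70 77 _], head=3, tail=5, size=2
write(11): buf=[_ _ _ 70 77 11], head=3, tail=0, size=3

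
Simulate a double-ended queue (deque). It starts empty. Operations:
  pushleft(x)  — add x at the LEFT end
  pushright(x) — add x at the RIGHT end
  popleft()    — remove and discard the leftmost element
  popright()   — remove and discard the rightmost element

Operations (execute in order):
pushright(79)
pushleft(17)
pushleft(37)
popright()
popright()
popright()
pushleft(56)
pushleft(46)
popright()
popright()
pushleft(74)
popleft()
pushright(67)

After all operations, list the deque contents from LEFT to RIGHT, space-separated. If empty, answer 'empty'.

Answer: 67

Derivation:
pushright(79): [79]
pushleft(17): [17, 79]
pushleft(37): [37, 17, 79]
popright(): [37, 17]
popright(): [37]
popright(): []
pushleft(56): [56]
pushleft(46): [46, 56]
popright(): [46]
popright(): []
pushleft(74): [74]
popleft(): []
pushright(67): [67]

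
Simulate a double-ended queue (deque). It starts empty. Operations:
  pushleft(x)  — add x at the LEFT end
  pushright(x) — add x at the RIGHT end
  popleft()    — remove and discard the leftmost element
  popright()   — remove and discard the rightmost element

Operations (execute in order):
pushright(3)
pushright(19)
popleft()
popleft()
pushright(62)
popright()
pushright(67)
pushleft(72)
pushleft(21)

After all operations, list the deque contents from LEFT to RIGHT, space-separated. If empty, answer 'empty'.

Answer: 21 72 67

Derivation:
pushright(3): [3]
pushright(19): [3, 19]
popleft(): [19]
popleft(): []
pushright(62): [62]
popright(): []
pushright(67): [67]
pushleft(72): [72, 67]
pushleft(21): [21, 72, 67]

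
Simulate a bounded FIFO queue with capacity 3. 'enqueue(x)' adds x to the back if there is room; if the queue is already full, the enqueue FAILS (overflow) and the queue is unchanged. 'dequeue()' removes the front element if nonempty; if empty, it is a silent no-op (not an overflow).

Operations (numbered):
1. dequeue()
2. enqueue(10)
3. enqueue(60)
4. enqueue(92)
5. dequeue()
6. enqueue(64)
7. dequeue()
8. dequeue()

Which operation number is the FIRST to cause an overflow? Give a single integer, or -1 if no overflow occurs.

Answer: -1

Derivation:
1. dequeue(): empty, no-op, size=0
2. enqueue(10): size=1
3. enqueue(60): size=2
4. enqueue(92): size=3
5. dequeue(): size=2
6. enqueue(64): size=3
7. dequeue(): size=2
8. dequeue(): size=1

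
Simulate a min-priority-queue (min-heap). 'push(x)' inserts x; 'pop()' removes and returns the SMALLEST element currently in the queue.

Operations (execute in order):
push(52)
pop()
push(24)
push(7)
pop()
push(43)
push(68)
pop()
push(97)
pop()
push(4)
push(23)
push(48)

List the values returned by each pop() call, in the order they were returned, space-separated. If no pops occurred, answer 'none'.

Answer: 52 7 24 43

Derivation:
push(52): heap contents = [52]
pop() → 52: heap contents = []
push(24): heap contents = [24]
push(7): heap contents = [7, 24]
pop() → 7: heap contents = [24]
push(43): heap contents = [24, 43]
push(68): heap contents = [24, 43, 68]
pop() → 24: heap contents = [43, 68]
push(97): heap contents = [43, 68, 97]
pop() → 43: heap contents = [68, 97]
push(4): heap contents = [4, 68, 97]
push(23): heap contents = [4, 23, 68, 97]
push(48): heap contents = [4, 23, 48, 68, 97]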